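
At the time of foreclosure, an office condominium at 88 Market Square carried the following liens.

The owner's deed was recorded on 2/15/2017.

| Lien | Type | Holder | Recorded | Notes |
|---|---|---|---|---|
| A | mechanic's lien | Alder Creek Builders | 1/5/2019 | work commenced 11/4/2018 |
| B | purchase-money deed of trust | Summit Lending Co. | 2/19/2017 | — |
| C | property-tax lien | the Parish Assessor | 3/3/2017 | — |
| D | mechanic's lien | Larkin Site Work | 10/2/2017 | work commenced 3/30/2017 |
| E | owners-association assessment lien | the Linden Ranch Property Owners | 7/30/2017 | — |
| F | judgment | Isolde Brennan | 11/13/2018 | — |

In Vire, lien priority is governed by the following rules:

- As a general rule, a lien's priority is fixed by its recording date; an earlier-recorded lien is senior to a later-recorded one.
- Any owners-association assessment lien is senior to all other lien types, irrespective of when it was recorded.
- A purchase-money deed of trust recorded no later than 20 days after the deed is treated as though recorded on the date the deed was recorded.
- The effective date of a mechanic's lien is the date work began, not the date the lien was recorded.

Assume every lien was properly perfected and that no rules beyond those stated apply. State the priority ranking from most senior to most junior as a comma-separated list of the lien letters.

E, B, C, D, A, F

Effective dates: A is treated as recorded 11/4/2018, the work-commencement date; B's effective date is the deed date, 2/15/2017; D is treated as recorded 3/30/2017, the work-commencement date.
E is an owners-association assessment lien and takes priority over every other lien.
Among the remaining liens, by effective date: B (2/15/2017), C (3/3/2017), D (3/30/2017), A (11/4/2018), F (11/13/2018).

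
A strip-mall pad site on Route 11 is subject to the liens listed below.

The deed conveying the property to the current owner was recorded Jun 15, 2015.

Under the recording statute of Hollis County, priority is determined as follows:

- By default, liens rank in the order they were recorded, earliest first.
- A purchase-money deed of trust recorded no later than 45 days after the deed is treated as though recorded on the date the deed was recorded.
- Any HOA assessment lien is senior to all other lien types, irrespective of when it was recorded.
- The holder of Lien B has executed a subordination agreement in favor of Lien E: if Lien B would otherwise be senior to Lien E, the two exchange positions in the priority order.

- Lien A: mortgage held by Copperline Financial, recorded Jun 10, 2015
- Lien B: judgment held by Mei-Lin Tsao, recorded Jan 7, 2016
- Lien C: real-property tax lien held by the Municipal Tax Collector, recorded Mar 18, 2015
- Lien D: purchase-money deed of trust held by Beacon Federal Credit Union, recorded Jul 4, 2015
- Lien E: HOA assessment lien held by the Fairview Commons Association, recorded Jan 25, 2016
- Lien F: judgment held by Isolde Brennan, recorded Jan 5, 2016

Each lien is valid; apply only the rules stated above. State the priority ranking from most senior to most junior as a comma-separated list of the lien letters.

E, C, A, D, F, B

Adjusting effective dates: D was recorded within the 45-day window, so its effective date is the deed date Jun 15, 2015.
E, as an HOA assessment lien, has superpriority and ranks first.
Remaining liens by effective date: C (Mar 18, 2015), A (Jun 10, 2015), D (Jun 15, 2015), F (Jan 5, 2016), B (Jan 7, 2016).
B is already junior to E, so the subordination agreement changes nothing.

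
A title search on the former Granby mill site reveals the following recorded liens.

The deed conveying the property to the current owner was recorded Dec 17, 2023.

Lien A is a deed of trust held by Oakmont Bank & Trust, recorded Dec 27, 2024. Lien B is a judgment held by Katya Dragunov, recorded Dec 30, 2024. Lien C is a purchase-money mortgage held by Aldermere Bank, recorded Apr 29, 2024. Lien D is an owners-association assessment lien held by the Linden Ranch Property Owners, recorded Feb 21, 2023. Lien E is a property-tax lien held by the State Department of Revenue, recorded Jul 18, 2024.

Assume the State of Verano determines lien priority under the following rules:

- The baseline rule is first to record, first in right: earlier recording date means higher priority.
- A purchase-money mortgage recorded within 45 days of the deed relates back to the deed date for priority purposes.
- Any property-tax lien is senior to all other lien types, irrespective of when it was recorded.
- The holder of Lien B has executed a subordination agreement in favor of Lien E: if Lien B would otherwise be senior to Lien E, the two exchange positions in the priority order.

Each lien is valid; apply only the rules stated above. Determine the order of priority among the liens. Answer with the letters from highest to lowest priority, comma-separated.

Effective dates: C was recorded 134 days after the deed, outside the 45-day window, so it keeps its recording date.
E, as a property-tax lien, has superpriority and ranks first.
Remaining liens by effective date: D (Feb 21, 2023), C (Apr 29, 2024), A (Dec 27, 2024), B (Dec 30, 2024).
B is already junior to E, so the subordination agreement changes nothing.

E, D, C, A, B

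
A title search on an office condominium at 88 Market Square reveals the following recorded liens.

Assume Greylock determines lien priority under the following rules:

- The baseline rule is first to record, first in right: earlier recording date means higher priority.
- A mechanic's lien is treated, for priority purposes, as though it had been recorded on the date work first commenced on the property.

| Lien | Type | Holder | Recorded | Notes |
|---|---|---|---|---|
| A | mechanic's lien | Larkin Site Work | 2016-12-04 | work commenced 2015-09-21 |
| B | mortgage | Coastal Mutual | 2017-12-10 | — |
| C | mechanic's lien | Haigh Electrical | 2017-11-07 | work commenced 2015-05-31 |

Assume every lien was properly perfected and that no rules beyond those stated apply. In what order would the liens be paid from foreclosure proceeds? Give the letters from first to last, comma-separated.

C, A, B

Effective dates after the stated exceptions: A is treated as recorded 2015-09-21, the work-commencement date; C's effective date is 2015-05-31, when work began.
Sorted by effective date: C (2015-05-31), A (2015-09-21), B (2017-12-10).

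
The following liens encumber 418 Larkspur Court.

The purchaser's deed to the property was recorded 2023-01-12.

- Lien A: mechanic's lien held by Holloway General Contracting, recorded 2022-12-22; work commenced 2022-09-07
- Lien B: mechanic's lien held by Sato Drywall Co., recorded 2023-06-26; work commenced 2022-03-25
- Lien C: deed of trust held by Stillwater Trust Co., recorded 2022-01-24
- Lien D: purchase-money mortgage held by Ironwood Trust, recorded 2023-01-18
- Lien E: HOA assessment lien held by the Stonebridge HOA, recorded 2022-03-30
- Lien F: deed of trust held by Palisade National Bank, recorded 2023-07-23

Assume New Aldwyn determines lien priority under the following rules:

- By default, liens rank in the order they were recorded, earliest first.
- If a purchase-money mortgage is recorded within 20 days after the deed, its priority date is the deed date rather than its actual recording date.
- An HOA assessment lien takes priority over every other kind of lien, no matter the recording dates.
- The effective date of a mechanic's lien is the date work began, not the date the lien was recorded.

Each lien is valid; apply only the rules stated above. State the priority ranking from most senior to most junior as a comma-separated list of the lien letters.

E, C, B, A, D, F

First, effective dates: A is treated as recorded 2022-09-07, the work-commencement date; B relates back to 2022-03-25 (work commenced); D relates back to the deed date 2023-01-12.
E is an HOA assessment lien, so it outranks all other liens regardless of date.
The other liens, earliest effective date first: C (2022-01-24), B (2022-03-25), A (2022-09-07), D (2023-01-12), F (2023-07-23).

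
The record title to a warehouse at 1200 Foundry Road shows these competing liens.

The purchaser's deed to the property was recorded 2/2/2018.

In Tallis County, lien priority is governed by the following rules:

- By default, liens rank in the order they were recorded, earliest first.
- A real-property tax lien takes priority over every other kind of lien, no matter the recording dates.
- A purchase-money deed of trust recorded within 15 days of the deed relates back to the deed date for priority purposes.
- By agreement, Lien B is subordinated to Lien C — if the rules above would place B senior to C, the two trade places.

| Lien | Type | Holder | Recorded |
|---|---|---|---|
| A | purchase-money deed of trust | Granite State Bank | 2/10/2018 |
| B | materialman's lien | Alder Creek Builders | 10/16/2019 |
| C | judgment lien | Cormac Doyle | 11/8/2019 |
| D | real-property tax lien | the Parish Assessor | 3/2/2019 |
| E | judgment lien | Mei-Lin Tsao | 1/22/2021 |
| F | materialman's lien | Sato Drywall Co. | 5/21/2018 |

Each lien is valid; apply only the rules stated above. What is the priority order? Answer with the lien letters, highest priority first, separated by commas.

D, A, F, C, B, E

Adjusting effective dates: A relates back to the deed date 2/2/2018.
D, as a real-property tax lien, has superpriority and ranks first.
Ordering the rest by effective date: A (2/2/2018), F (5/21/2018), B (10/16/2019), C (11/8/2019), E (1/22/2021).
B would otherwise be senior to C, so under the subordination agreement B and C exchange positions.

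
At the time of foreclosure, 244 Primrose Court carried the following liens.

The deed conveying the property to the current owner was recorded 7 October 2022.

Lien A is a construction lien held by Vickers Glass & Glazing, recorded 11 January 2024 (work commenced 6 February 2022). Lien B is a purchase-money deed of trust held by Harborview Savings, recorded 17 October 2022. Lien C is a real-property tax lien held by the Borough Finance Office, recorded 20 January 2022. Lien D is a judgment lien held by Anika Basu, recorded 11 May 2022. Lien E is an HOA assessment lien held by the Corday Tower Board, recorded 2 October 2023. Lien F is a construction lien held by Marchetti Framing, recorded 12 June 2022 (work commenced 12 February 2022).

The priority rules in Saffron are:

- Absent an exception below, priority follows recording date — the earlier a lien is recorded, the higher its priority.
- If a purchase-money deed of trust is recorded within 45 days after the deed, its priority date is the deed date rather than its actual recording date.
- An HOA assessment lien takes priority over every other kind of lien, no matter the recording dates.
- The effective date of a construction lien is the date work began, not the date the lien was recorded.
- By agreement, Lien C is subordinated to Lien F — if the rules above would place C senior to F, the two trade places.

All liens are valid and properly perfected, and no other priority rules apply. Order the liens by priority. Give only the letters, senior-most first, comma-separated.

E, F, A, C, D, B

Effective dates: A is treated as recorded 6 February 2022, the work-commencement date; B's effective date is the deed date, 7 October 2022; F relates back to 12 February 2022 (work commenced).
E is an HOA assessment lien, so it outranks all other liens regardless of date.
Ordering the rest by effective date: C (20 January 2022), A (6 February 2022), F (12 February 2022), D (11 May 2022), B (7 October 2022).
C is senior to F before the subordination, so the two trade places.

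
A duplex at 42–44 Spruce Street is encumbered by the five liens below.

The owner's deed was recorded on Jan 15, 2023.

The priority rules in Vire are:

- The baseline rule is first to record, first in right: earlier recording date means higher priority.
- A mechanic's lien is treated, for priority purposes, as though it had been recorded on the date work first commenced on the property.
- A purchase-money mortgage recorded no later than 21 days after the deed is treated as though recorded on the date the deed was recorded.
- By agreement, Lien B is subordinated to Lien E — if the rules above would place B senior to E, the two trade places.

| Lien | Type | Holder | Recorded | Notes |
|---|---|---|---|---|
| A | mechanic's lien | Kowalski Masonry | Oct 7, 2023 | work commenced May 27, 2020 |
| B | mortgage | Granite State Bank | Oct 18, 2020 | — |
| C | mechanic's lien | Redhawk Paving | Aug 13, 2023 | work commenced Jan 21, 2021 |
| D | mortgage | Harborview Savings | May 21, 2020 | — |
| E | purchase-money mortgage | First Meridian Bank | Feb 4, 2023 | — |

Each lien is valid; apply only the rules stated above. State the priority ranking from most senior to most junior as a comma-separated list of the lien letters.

D, A, E, C, B

Effective dates: A relates back to May 27, 2020 (work commenced); C's effective date is Jan 21, 2021, when work began; E relates back to the deed date Jan 15, 2023.
By effective date, earliest first: D (May 21, 2020), A (May 27, 2020), B (Oct 18, 2020), C (Jan 21, 2021), E (Jan 15, 2023).
B is senior to E before the subordination, so the two trade places.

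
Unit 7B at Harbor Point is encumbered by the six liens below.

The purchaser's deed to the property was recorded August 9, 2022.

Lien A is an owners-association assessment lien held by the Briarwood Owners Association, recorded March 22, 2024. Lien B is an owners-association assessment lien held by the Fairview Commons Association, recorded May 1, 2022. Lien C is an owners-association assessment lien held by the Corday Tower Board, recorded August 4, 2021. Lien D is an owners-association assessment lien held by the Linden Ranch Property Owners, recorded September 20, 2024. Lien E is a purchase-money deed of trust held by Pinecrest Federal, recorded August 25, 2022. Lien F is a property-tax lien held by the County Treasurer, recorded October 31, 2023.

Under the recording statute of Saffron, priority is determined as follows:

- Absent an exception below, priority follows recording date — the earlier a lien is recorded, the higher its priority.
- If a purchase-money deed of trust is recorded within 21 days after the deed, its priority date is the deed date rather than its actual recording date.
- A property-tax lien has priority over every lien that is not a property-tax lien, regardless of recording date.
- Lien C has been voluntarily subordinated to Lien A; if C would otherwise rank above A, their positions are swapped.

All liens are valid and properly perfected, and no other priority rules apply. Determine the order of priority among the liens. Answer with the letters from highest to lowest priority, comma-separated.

F, A, B, E, C, D

First, effective dates: E relates back to the deed date August 9, 2022.
F is a property-tax lien and takes priority over every other lien.
Among the remaining liens, by effective date: C (August 4, 2021), B (May 1, 2022), E (August 9, 2022), A (March 22, 2024), D (September 20, 2024).
Because C would otherwise rank above A, the subordination swaps them.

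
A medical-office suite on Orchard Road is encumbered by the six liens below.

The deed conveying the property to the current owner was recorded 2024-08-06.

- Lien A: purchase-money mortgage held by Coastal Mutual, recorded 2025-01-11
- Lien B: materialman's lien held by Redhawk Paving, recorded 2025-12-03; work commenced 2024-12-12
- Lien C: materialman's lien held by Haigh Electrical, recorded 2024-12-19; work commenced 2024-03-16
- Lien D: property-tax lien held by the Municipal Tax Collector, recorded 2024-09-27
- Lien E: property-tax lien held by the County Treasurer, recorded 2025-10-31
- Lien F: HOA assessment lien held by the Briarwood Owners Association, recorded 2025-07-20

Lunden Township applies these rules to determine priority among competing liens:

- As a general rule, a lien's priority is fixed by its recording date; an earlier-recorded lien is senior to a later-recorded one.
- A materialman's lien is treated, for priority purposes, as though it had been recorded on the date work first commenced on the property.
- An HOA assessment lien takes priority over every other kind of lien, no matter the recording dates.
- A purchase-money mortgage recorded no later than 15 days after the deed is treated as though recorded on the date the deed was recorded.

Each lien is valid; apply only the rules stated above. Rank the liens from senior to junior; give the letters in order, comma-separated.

First, effective dates: A was recorded 158 days after the deed, outside the 15-day window, so it keeps its recording date; B's effective date is 2024-12-12, when work began; C is treated as recorded 2024-03-16, the work-commencement date.
As an HOA assessment lien, F is senior to every other lien.
Ordering the rest by effective date: C (2024-03-16), D (2024-09-27), B (2024-12-12), A (2025-01-11), E (2025-10-31).

F, C, D, B, A, E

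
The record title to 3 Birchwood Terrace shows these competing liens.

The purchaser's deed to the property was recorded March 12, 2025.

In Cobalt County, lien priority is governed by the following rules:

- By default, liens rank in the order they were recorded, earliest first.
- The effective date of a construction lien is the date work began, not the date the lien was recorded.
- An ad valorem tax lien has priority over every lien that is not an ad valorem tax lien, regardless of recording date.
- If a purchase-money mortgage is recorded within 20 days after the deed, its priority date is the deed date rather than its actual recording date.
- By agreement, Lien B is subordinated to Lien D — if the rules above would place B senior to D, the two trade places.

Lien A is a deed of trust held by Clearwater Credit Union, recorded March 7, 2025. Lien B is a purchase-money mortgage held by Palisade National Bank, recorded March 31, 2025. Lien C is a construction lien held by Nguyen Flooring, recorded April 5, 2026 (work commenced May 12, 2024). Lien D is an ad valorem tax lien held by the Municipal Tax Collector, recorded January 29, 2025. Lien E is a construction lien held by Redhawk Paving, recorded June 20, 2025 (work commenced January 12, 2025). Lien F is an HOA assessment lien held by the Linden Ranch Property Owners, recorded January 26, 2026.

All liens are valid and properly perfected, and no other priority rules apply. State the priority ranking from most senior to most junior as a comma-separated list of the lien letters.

Effective dates: B was recorded within the 20-day window, so its effective date is the deed date March 12, 2025; C's effective date is May 12, 2024, when work began; E relates back to January 12, 2025 (work commenced).
D, as an ad valorem tax lien, has superpriority and ranks first.
Ordering the rest by effective date: C (May 12, 2024), E (January 12, 2025), A (March 7, 2025), B (March 12, 2025), F (January 26, 2026).
Since B is not senior to D, the subordination leaves the order unchanged.

D, C, E, A, B, F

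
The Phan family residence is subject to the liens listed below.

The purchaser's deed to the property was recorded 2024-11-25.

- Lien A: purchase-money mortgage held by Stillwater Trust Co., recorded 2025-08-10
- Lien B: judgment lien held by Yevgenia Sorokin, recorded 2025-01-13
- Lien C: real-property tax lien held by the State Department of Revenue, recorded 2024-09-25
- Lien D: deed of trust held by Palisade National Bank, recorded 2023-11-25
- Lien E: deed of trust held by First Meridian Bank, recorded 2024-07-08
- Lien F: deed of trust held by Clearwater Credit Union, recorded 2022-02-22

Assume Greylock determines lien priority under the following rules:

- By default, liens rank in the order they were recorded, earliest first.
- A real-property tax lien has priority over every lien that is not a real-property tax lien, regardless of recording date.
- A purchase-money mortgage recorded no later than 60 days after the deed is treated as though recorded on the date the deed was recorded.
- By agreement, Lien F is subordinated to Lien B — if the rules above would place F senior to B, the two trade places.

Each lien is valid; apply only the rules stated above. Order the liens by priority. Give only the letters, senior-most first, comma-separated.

Effective dates: A missed the 60-day window (258 days after the deed), so its recording date stands.
C, as a real-property tax lien, has superpriority and ranks first.
Remaining liens by effective date: F (2022-02-22), D (2023-11-25), E (2024-07-08), B (2025-01-13), A (2025-08-10).
The subordination applies — F was senior to B — so F and B swap.

C, B, D, E, F, A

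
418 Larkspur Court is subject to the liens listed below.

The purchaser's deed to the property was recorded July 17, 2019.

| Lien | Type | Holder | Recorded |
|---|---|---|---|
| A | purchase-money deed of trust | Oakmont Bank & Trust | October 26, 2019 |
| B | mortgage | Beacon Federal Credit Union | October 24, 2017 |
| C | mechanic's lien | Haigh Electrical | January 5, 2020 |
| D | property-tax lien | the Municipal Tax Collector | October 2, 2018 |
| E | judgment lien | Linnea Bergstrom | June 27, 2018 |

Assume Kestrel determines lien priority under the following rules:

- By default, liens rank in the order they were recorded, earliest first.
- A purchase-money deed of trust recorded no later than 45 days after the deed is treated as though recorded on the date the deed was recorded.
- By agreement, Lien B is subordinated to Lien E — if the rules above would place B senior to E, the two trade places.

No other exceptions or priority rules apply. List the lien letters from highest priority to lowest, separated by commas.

E, B, D, A, C

Effective dates after the stated exceptions: A was recorded 101 days after the deed — beyond 45 days — so no relation-back applies.
By effective date: B (October 24, 2017), E (June 27, 2018), D (October 2, 2018), A (October 26, 2019), C (January 5, 2020).
The subordination applies — B was senior to E — so B and E swap.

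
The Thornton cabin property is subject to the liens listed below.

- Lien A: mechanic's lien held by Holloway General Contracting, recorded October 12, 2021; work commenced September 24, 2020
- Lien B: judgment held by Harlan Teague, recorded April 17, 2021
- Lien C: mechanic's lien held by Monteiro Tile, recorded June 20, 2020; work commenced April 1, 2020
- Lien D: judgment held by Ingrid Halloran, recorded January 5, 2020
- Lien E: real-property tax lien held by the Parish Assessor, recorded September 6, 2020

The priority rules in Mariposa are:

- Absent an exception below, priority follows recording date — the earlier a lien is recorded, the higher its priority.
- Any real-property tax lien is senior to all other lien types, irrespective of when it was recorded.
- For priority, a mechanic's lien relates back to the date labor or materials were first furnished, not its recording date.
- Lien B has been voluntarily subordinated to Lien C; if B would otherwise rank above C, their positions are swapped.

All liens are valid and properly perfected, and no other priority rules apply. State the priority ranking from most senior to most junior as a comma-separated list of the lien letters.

Adjusting effective dates: A relates back to September 24, 2020 (work commenced); C's effective date is April 1, 2020, when work began.
As a real-property tax lien, E is senior to every other lien.
Ordering the rest by effective date: D (January 5, 2020), C (April 1, 2020), A (September 24, 2020), B (April 17, 2021).
B is already junior to C, so the subordination agreement changes nothing.

E, D, C, A, B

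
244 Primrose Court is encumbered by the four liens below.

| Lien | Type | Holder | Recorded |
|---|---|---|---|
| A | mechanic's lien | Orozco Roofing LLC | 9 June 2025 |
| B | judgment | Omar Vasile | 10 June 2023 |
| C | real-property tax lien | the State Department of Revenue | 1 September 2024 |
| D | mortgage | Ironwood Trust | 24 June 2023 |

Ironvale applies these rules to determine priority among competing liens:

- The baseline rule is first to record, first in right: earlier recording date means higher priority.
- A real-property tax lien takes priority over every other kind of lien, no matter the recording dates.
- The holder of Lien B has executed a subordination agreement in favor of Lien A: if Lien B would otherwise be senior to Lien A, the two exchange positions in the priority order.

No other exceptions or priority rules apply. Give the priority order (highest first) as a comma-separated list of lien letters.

C is a real-property tax lien and takes priority over every other lien.
Remaining liens by effective date: B (10 June 2023), D (24 June 2023), A (9 June 2025).
The subordination applies — B was senior to A — so B and A swap.

C, A, D, B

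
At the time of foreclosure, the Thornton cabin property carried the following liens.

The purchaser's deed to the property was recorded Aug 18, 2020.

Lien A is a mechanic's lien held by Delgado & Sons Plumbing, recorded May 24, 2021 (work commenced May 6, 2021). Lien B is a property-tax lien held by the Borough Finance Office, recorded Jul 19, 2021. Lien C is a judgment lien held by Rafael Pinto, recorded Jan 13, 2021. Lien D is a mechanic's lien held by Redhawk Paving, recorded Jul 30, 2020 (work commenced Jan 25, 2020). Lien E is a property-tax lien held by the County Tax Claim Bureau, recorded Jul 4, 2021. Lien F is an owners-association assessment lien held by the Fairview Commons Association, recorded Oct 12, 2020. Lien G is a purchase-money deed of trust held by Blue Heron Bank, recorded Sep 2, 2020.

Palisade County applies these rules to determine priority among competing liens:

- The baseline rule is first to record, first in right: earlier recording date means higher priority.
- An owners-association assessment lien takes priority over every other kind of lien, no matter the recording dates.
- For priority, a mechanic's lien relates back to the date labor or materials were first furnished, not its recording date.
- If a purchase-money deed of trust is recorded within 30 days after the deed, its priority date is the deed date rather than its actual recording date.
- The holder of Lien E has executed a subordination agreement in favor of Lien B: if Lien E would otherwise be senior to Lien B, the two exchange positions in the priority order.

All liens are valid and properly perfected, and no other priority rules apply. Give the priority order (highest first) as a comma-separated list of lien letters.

Effective dates after the stated exceptions: A relates back to May 6, 2021 (work commenced); D relates back to Jan 25, 2020 (work commenced); G relates back to the deed date Aug 18, 2020.
F is an owners-association assessment lien and takes priority over every other lien.
Among the remaining liens, by effective date: D (Jan 25, 2020), G (Aug 18, 2020), C (Jan 13, 2021), A (May 6, 2021), E (Jul 4, 2021), B (Jul 19, 2021).
Because E would otherwise rank above B, the subordination swaps them.

F, D, G, C, A, B, E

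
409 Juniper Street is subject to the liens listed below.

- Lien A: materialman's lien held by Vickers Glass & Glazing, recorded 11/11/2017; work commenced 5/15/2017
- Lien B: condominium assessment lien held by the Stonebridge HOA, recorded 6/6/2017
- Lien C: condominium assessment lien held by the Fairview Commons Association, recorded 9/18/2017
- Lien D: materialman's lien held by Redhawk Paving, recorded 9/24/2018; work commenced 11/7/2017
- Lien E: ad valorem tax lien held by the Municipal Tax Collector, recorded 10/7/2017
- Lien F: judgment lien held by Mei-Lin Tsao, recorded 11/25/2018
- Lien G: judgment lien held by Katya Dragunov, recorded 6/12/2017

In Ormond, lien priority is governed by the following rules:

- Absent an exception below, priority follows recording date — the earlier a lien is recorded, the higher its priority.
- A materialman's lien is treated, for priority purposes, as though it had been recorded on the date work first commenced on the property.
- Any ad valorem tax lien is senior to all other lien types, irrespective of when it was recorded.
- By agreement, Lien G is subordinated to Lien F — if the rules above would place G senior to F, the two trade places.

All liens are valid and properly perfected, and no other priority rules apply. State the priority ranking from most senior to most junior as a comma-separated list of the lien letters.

E, A, B, F, C, D, G

Effective dates after the stated exceptions: A's effective date is 5/15/2017, when work began; D relates back to 11/7/2017 (work commenced).
As an ad valorem tax lien, E is senior to every other lien.
The other liens, earliest effective date first: A (5/15/2017), B (6/6/2017), G (6/12/2017), C (9/18/2017), D (11/7/2017), F (11/25/2018).
Because G would otherwise rank above F, the subordination swaps them.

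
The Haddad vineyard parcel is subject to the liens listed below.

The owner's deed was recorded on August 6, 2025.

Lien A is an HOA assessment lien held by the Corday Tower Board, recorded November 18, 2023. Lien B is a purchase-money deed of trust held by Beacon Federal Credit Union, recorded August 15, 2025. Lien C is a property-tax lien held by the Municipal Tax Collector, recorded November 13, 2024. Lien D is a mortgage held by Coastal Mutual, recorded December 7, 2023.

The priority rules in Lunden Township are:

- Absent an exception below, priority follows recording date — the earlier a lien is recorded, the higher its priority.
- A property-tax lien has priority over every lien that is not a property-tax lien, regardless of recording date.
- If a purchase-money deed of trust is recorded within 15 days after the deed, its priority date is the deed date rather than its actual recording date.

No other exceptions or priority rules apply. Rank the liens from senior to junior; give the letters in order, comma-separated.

Adjusting effective dates: B's effective date is the deed date, August 6, 2025.
C is a property-tax lien and takes priority over every other lien.
Ordering the rest by effective date: A (November 18, 2023), D (December 7, 2023), B (August 6, 2025).

C, A, D, B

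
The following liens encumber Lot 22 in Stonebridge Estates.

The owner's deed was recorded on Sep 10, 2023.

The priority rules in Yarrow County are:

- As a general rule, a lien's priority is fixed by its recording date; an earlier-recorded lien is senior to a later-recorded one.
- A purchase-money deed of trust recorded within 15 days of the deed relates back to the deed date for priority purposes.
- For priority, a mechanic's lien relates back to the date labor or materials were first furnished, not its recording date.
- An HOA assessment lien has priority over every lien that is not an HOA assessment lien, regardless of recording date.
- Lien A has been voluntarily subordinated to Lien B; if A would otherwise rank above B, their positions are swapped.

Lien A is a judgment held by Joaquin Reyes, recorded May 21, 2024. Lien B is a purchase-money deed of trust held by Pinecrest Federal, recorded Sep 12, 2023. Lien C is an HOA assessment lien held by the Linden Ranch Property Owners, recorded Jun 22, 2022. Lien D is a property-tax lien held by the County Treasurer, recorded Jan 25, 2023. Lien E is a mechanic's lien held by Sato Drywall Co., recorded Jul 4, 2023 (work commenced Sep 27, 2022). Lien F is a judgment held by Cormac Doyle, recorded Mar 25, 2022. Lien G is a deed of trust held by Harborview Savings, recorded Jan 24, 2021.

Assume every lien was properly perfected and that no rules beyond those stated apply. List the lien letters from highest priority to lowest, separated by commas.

Effective dates: B was recorded within the 15-day window, so its effective date is the deed date Sep 10, 2023; E's effective date is Sep 27, 2022, when work began.
C is an HOA assessment lien, so it outranks all other liens regardless of date.
Remaining liens by effective date: G (Jan 24, 2021), F (Mar 25, 2022), E (Sep 27, 2022), D (Jan 25, 2023), B (Sep 10, 2023), A (May 21, 2024).
A already ranks below B; the subordination has no effect.

C, G, F, E, D, B, A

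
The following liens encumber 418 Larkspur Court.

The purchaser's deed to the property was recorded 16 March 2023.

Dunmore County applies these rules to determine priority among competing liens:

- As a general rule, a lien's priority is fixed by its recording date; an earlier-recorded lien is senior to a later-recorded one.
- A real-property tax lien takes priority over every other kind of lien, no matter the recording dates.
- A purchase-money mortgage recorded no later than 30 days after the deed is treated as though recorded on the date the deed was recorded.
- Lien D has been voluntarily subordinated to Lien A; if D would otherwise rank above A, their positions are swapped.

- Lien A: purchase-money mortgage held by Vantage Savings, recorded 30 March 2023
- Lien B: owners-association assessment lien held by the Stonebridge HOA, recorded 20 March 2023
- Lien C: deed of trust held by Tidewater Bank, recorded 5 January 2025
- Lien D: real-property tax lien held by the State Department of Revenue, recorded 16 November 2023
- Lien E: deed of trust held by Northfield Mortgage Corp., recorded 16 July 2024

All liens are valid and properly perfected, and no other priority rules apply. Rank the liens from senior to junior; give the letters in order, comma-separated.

Adjusting effective dates: A was recorded within the 30-day window, so its effective date is the deed date 16 March 2023.
As a real-property tax lien, D is senior to every other lien.
Remaining liens by effective date: A (16 March 2023), B (20 March 2023), E (16 July 2024), C (5 January 2025).
D is senior to A before the subordination, so the two trade places.

A, D, B, E, C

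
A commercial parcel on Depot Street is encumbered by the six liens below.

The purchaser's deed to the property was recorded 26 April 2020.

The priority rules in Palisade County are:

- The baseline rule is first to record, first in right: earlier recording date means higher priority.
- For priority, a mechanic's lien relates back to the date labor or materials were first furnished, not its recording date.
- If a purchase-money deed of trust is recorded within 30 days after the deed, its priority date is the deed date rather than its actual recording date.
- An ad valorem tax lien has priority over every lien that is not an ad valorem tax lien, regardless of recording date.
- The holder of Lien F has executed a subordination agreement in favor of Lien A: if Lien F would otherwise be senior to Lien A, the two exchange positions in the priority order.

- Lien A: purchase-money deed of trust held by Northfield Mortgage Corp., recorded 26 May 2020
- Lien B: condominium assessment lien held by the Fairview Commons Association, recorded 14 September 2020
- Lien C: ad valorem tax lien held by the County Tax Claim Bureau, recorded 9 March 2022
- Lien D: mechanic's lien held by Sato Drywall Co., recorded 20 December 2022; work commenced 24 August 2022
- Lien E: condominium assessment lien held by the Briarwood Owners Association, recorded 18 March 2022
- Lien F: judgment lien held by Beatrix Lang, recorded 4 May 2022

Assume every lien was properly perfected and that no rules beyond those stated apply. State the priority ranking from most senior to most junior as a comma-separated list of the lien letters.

C, A, B, E, F, D

Adjusting effective dates: A's effective date is the deed date, 26 April 2020; D relates back to 24 August 2022 (work commenced).
As an ad valorem tax lien, C is senior to every other lien.
Among the remaining liens, by effective date: A (26 April 2020), B (14 September 2020), E (18 March 2022), F (4 May 2022), D (24 August 2022).
F already ranks below A; the subordination has no effect.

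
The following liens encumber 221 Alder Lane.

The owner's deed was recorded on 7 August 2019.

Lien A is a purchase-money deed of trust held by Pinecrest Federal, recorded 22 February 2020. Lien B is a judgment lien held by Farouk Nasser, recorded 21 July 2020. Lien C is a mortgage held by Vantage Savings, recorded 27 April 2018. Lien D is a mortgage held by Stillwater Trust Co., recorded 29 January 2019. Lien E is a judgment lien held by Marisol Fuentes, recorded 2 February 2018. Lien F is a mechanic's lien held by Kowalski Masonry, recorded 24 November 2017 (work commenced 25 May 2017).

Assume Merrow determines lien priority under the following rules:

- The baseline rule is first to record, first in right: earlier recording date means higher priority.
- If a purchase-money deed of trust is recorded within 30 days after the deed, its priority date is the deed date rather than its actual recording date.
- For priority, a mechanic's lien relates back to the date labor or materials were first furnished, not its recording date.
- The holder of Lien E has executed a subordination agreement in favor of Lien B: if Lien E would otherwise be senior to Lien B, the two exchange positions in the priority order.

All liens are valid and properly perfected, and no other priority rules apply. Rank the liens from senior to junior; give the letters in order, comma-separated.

F, B, C, D, A, E

Effective dates: A was recorded 199 days after the deed — beyond 30 days — so no relation-back applies; F relates back to 25 May 2017 (work commenced).
Ordering by effective date: F (25 May 2017), E (2 February 2018), C (27 April 2018), D (29 January 2019), A (22 February 2020), B (21 July 2020).
Because E would otherwise rank above B, the subordination swaps them.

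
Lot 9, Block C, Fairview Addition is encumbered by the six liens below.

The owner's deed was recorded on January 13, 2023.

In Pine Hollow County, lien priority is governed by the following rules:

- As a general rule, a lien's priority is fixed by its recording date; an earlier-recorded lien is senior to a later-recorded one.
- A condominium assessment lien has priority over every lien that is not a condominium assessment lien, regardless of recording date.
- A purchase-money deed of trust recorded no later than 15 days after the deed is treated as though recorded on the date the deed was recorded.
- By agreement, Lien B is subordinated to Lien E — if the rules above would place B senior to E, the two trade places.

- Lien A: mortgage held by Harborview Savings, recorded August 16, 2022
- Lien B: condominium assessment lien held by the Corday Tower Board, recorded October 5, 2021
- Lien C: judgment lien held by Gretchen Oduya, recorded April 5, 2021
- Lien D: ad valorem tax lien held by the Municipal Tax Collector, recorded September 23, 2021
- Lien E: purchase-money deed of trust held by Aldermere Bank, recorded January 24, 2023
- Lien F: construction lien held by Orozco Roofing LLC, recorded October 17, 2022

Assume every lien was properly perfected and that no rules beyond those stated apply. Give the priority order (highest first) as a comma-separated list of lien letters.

E, C, D, A, F, B

Effective dates after the stated exceptions: E was recorded within the 15-day window, so its effective date is the deed date January 13, 2023.
As a condominium assessment lien, B is senior to every other lien.
Ordering the rest by effective date: C (April 5, 2021), D (September 23, 2021), A (August 16, 2022), F (October 17, 2022), E (January 13, 2023).
The subordination applies — B was senior to E — so B and E swap.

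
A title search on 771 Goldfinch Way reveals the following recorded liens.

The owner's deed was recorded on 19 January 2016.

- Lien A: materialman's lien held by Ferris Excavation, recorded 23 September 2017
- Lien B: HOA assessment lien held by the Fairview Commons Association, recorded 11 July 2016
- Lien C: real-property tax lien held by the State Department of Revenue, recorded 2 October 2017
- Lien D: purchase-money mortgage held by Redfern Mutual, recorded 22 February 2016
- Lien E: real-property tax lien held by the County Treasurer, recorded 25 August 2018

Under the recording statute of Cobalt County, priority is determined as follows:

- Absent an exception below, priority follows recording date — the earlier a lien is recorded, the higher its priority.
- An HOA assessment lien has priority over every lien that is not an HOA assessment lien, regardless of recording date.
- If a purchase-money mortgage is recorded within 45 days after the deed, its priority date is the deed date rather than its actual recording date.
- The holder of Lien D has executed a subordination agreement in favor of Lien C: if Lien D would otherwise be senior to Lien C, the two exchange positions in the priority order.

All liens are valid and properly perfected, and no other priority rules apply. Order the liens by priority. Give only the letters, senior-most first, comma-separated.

Effective dates after the stated exceptions: D was recorded within the 45-day window, so its effective date is the deed date 19 January 2016.
B, as an HOA assessment lien, has superpriority and ranks first.
Among the remaining liens, by effective date: D (19 January 2016), A (23 September 2017), C (2 October 2017), E (25 August 2018).
Because D would otherwise rank above C, the subordination swaps them.

B, C, A, D, E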